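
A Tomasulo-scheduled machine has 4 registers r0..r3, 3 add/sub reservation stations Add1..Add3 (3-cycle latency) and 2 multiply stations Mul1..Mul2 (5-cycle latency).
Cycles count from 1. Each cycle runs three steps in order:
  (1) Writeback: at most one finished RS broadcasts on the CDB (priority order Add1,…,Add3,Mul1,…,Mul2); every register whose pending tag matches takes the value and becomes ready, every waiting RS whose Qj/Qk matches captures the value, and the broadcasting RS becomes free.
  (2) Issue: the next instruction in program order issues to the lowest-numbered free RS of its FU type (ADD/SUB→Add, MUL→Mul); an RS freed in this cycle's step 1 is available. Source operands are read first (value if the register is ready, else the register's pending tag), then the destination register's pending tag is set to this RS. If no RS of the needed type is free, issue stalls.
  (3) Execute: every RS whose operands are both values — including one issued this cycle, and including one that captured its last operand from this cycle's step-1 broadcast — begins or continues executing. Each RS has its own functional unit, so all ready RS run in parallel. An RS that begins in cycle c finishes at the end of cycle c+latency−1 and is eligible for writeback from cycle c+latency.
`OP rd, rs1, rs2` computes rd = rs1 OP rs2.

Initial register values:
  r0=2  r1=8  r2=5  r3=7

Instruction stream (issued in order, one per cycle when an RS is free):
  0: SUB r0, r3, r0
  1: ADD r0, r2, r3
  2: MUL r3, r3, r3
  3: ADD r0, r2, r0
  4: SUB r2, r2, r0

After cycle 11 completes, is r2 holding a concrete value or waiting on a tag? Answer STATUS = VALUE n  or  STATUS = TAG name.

STATUS = VALUE -12

c1: issue SUB r0<-Add1 | r0:Add1,r1:8,r2:5,r3:7
c2: issue ADD r0<-Add2 | r0:Add2,r1:8,r2:5,r3:7
c3: issue MUL r3<-Mul1 | r0:Add2,r1:8,r2:5,r3:Mul1
c4: CDB Add1=5; issue ADD r0<-Add1 | r0:Add1,r1:8,r2:5,r3:Mul1
c5: CDB Add2=12; issue SUB r2<-Add2 | r0:Add1,r1:8,r2:Add2,r3:Mul1
c6: - | r0:Add1,r1:8,r2:Add2,r3:Mul1
c7: - | r0:Add1,r1:8,r2:Add2,r3:Mul1
c8: CDB Add1=17 | r0:17,r1:8,r2:Add2,r3:Mul1
c9: CDB Mul1=49 | r0:17,r1:8,r2:Add2,r3:49
c10: - | r0:17,r1:8,r2:Add2,r3:49
c11: CDB Add2=-12 | r0:17,r1:8,r2:-12,r3:49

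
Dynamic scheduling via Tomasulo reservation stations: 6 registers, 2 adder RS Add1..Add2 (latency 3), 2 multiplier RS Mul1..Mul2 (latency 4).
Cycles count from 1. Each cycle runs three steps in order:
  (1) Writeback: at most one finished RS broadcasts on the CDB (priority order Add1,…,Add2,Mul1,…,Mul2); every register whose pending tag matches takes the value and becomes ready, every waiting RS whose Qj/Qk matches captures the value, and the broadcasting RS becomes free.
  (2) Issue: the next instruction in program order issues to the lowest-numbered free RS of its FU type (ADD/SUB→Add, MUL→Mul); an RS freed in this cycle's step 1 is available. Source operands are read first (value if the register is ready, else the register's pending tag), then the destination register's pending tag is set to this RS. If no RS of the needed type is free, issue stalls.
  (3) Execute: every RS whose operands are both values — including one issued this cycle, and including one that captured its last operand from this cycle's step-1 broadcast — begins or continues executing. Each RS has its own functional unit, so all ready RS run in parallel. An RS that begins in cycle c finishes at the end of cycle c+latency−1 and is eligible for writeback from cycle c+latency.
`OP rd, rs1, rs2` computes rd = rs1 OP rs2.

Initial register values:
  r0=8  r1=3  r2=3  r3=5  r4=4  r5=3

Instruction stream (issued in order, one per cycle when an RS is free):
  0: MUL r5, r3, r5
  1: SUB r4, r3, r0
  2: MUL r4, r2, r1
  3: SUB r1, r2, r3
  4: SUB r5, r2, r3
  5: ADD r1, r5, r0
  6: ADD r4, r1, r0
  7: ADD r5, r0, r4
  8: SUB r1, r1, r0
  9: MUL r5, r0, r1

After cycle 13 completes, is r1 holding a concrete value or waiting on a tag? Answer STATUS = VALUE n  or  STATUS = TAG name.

STATUS = VALUE 6

c1: issue MUL r5<-Mul1 | r0:8,r1:3,r2:3,r3:5,r4:4,r5:Mul1
c2: issue SUB r4<-Add1 | r0:8,r1:3,r2:3,r3:5,r4:Add1,r5:Mul1
c3: issue MUL r4<-Mul2 | r0:8,r1:3,r2:3,r3:5,r4:Mul2,r5:Mul1
c4: issue SUB r1<-Add2 | r0:8,r1:Add2,r2:3,r3:5,r4:Mul2,r5:Mul1
c5: CDB Add1=-3; issue SUB r5<-Add1 | r0:8,r1:Add2,r2:3,r3:5,r4:Mul2,r5:Add1
c6: CDB Mul1=15; stall | r0:8,r1:Add2,r2:3,r3:5,r4:Mul2,r5:Add1
c7: CDB Add2=-2; issue ADD r1<-Add2 | r0:8,r1:Add2,r2:3,r3:5,r4:Mul2,r5:Add1
c8: CDB Add1=-2; issue ADD r4<-Add1 | r0:8,r1:Add2,r2:3,r3:5,r4:Add1,r5:-2
c9: CDB Mul2=9; stall | r0:8,r1:Add2,r2:3,r3:5,r4:Add1,r5:-2
c10: stall | r0:8,r1:Add2,r2:3,r3:5,r4:Add1,r5:-2
c11: CDB Add2=6; issue ADD r5<-Add2 | r0:8,r1:6,r2:3,r3:5,r4:Add1,r5:Add2
c12: stall | r0:8,r1:6,r2:3,r3:5,r4:Add1,r5:Add2
c13: stall | r0:8,r1:6,r2:3,r3:5,r4:Add1,r5:Add2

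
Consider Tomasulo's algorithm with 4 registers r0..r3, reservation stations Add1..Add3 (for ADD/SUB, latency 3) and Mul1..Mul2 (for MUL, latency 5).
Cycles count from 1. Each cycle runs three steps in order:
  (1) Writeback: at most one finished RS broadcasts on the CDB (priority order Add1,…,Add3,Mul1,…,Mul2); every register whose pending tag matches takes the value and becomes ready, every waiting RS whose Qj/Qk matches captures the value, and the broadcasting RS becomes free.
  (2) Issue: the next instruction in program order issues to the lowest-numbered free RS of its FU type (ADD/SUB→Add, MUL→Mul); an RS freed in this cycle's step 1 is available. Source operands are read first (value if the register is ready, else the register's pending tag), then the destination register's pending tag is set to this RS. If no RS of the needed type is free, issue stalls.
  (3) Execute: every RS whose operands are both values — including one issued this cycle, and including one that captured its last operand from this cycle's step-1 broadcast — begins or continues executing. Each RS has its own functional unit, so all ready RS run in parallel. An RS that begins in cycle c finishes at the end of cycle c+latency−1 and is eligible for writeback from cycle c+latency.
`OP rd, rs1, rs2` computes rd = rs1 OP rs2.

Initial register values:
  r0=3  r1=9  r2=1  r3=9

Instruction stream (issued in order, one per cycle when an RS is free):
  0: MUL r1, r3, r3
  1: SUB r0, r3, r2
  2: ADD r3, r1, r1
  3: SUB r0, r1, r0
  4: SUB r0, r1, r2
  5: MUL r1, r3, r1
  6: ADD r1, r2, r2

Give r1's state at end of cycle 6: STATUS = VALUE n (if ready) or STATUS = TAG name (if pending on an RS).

STATUS = TAG Mul1

cycle 1: issue MUL r1<-Mul1 // r0:3,r1:Mul1,r2:1,r3:9
cycle 2: issue SUB r0<-Add1 // r0:Add1,r1:Mul1,r2:1,r3:9
cycle 3: issue ADD r3<-Add2 // r0:Add1,r1:Mul1,r2:1,r3:Add2
cycle 4: issue SUB r0<-Add3 // r0:Add3,r1:Mul1,r2:1,r3:Add2
cycle 5: CDB Add1=8; issue SUB r0<-Add1 // r0:Add1,r1:Mul1,r2:1,r3:Add2
cycle 6: CDB Mul1=81; issue MUL r1<-Mul1 // r0:Add1,r1:Mul1,r2:1,r3:Add2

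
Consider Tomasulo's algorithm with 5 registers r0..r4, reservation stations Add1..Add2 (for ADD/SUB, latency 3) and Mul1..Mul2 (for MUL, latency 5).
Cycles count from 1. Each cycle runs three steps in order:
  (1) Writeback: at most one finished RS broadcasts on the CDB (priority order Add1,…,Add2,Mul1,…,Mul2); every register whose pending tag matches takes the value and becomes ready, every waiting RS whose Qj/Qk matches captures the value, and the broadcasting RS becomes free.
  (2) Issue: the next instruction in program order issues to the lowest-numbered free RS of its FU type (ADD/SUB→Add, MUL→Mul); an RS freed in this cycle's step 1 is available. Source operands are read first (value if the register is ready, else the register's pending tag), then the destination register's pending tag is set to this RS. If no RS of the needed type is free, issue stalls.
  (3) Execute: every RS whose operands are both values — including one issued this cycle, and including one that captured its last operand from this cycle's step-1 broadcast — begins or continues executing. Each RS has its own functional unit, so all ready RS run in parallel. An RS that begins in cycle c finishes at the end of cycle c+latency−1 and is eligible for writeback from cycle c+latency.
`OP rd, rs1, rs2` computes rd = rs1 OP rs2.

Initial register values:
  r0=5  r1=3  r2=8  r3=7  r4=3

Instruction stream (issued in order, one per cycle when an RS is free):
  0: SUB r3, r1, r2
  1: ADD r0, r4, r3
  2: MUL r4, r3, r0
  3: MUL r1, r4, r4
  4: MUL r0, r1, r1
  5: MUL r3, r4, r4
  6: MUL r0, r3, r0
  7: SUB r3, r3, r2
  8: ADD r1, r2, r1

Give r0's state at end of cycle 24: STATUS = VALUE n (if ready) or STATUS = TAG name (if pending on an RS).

STATUS = TAG Mul1

c1: issue SUB r3<-Add1 | r0:5,r1:3,r2:8,r3:Add1,r4:3
c2: issue ADD r0<-Add2 | r0:Add2,r1:3,r2:8,r3:Add1,r4:3
c3: issue MUL r4<-Mul1 | r0:Add2,r1:3,r2:8,r3:Add1,r4:Mul1
c4: CDB Add1=-5; issue MUL r1<-Mul2 | r0:Add2,r1:Mul2,r2:8,r3:-5,r4:Mul1
c5: stall | r0:Add2,r1:Mul2,r2:8,r3:-5,r4:Mul1
c6: stall | r0:Add2,r1:Mul2,r2:8,r3:-5,r4:Mul1
c7: CDB Add2=-2; stall | r0:-2,r1:Mul2,r2:8,r3:-5,r4:Mul1
c8: stall | r0:-2,r1:Mul2,r2:8,r3:-5,r4:Mul1
c9: stall | r0:-2,r1:Mul2,r2:8,r3:-5,r4:Mul1
c10: stall | r0:-2,r1:Mul2,r2:8,r3:-5,r4:Mul1
c11: stall | r0:-2,r1:Mul2,r2:8,r3:-5,r4:Mul1
c12: CDB Mul1=10; issue MUL r0<-Mul1 | r0:Mul1,r1:Mul2,r2:8,r3:-5,r4:10
c13: stall | r0:Mul1,r1:Mul2,r2:8,r3:-5,r4:10
c14: stall | r0:Mul1,r1:Mul2,r2:8,r3:-5,r4:10
c15: stall | r0:Mul1,r1:Mul2,r2:8,r3:-5,r4:10
c16: stall | r0:Mul1,r1:Mul2,r2:8,r3:-5,r4:10
c17: CDB Mul2=100; issue MUL r3<-Mul2 | r0:Mul1,r1:100,r2:8,r3:Mul2,r4:10
c18: stall | r0:Mul1,r1:100,r2:8,r3:Mul2,r4:10
c19: stall | r0:Mul1,r1:100,r2:8,r3:Mul2,r4:10
c20: stall | r0:Mul1,r1:100,r2:8,r3:Mul2,r4:10
c21: stall | r0:Mul1,r1:100,r2:8,r3:Mul2,r4:10
c22: CDB Mul1=10000; issue MUL r0<-Mul1 | r0:Mul1,r1:100,r2:8,r3:Mul2,r4:10
c23: CDB Mul2=100; issue SUB r3<-Add1 | r0:Mul1,r1:100,r2:8,r3:Add1,r4:10
c24: issue ADD r1<-Add2 | r0:Mul1,r1:Add2,r2:8,r3:Add1,r4:10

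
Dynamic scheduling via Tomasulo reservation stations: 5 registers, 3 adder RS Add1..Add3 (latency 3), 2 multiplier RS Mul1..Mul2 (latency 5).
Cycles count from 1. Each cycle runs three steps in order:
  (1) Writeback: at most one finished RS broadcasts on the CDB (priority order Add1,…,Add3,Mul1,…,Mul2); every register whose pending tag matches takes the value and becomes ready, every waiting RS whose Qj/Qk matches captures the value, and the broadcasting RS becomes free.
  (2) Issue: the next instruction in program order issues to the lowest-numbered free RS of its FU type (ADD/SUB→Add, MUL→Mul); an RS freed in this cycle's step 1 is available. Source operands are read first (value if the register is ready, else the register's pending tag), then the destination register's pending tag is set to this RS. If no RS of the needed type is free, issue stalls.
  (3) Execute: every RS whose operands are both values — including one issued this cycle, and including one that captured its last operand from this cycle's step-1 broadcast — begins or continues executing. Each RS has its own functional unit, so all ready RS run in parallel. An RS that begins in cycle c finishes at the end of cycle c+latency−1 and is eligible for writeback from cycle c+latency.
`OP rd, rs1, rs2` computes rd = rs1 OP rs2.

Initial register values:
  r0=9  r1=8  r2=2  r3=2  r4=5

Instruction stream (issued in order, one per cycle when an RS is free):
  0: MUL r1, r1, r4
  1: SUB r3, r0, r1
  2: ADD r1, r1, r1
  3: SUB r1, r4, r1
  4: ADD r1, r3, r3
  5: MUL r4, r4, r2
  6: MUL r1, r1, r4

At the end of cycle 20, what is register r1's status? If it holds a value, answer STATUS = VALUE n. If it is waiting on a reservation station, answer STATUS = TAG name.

cycle 1: issue MUL r1<-Mul1 // r0:9,r1:Mul1,r2:2,r3:2,r4:5
cycle 2: issue SUB r3<-Add1 // r0:9,r1:Mul1,r2:2,r3:Add1,r4:5
cycle 3: issue ADD r1<-Add2 // r0:9,r1:Add2,r2:2,r3:Add1,r4:5
cycle 4: issue SUB r1<-Add3 // r0:9,r1:Add3,r2:2,r3:Add1,r4:5
cycle 5: stall // r0:9,r1:Add3,r2:2,r3:Add1,r4:5
cycle 6: CDB Mul1=40; stall // r0:9,r1:Add3,r2:2,r3:Add1,r4:5
cycle 7: stall // r0:9,r1:Add3,r2:2,r3:Add1,r4:5
cycle 8: stall // r0:9,r1:Add3,r2:2,r3:Add1,r4:5
cycle 9: CDB Add1=-31; issue ADD r1<-Add1 // r0:9,r1:Add1,r2:2,r3:-31,r4:5
cycle 10: CDB Add2=80; issue MUL r4<-Mul1 // r0:9,r1:Add1,r2:2,r3:-31,r4:Mul1
cycle 11: issue MUL r1<-Mul2 // r0:9,r1:Mul2,r2:2,r3:-31,r4:Mul1
cycle 12: CDB Add1=-62 // r0:9,r1:Mul2,r2:2,r3:-31,r4:Mul1
cycle 13: CDB Add3=-75 // r0:9,r1:Mul2,r2:2,r3:-31,r4:Mul1
cycle 14: - // r0:9,r1:Mul2,r2:2,r3:-31,r4:Mul1
cycle 15: CDB Mul1=10 // r0:9,r1:Mul2,r2:2,r3:-31,r4:10
cycle 16: - // r0:9,r1:Mul2,r2:2,r3:-31,r4:10
cycle 17: - // r0:9,r1:Mul2,r2:2,r3:-31,r4:10
cycle 18: - // r0:9,r1:Mul2,r2:2,r3:-31,r4:10
cycle 19: - // r0:9,r1:Mul2,r2:2,r3:-31,r4:10
cycle 20: CDB Mul2=-620 // r0:9,r1:-620,r2:2,r3:-31,r4:10

STATUS = VALUE -620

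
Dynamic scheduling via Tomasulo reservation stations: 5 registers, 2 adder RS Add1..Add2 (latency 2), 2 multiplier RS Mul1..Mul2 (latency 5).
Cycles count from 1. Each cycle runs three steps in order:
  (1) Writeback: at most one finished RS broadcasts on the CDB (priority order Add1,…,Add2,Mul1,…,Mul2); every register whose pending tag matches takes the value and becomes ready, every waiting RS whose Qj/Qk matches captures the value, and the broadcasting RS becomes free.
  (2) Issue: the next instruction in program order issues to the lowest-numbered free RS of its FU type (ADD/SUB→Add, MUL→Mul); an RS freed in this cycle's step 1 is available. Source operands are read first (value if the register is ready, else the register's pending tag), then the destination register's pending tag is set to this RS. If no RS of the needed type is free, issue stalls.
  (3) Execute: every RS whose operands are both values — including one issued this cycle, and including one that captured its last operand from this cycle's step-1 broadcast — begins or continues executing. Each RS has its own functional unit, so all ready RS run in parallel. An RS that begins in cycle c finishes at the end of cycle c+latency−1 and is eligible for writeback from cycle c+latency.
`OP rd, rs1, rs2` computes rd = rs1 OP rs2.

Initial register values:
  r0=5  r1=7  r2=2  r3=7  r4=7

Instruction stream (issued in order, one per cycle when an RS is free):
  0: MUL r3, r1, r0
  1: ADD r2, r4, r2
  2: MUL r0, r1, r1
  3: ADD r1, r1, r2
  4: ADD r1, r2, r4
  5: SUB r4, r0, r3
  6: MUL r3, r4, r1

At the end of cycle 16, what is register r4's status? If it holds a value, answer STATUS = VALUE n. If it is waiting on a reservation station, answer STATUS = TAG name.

STATUS = VALUE 14

cycle 1: issue MUL r3<-Mul1 // r0:5,r1:7,r2:2,r3:Mul1,r4:7
cycle 2: issue ADD r2<-Add1 // r0:5,r1:7,r2:Add1,r3:Mul1,r4:7
cycle 3: issue MUL r0<-Mul2 // r0:Mul2,r1:7,r2:Add1,r3:Mul1,r4:7
cycle 4: CDB Add1=9; issue ADD r1<-Add1 // r0:Mul2,r1:Add1,r2:9,r3:Mul1,r4:7
cycle 5: issue ADD r1<-Add2 // r0:Mul2,r1:Add2,r2:9,r3:Mul1,r4:7
cycle 6: CDB Add1=16; issue SUB r4<-Add1 // r0:Mul2,r1:Add2,r2:9,r3:Mul1,r4:Add1
cycle 7: CDB Add2=16; stall // r0:Mul2,r1:16,r2:9,r3:Mul1,r4:Add1
cycle 8: CDB Mul1=35; issue MUL r3<-Mul1 // r0:Mul2,r1:16,r2:9,r3:Mul1,r4:Add1
cycle 9: CDB Mul2=49 // r0:49,r1:16,r2:9,r3:Mul1,r4:Add1
cycle 10: - // r0:49,r1:16,r2:9,r3:Mul1,r4:Add1
cycle 11: CDB Add1=14 // r0:49,r1:16,r2:9,r3:Mul1,r4:14
cycle 12: - // r0:49,r1:16,r2:9,r3:Mul1,r4:14
cycle 13: - // r0:49,r1:16,r2:9,r3:Mul1,r4:14
cycle 14: - // r0:49,r1:16,r2:9,r3:Mul1,r4:14
cycle 15: - // r0:49,r1:16,r2:9,r3:Mul1,r4:14
cycle 16: CDB Mul1=224 // r0:49,r1:16,r2:9,r3:224,r4:14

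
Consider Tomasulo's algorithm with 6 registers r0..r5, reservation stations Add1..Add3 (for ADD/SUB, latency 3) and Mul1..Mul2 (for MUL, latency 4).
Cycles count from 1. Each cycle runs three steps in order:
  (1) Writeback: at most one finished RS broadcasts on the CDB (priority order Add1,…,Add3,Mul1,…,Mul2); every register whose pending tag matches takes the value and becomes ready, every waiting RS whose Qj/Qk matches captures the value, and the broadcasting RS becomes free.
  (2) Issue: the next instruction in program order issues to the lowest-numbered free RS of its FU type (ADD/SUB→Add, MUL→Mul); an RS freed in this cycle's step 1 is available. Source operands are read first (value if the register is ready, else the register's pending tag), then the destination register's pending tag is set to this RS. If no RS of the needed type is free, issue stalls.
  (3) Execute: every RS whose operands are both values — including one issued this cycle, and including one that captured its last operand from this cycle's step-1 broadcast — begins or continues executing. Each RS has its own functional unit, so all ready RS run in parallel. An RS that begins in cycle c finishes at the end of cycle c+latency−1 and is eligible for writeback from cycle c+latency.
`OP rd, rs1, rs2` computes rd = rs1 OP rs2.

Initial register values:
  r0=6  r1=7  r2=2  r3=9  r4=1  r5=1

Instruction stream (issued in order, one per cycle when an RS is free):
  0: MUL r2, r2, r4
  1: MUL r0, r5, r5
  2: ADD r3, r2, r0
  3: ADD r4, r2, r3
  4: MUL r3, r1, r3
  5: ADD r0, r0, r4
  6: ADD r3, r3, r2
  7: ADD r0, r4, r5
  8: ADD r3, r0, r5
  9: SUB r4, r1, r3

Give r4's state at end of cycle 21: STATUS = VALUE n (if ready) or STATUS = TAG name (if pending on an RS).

c1: issue MUL r2<-Mul1 | r0:6,r1:7,r2:Mul1,r3:9,r4:1,r5:1
c2: issue MUL r0<-Mul2 | r0:Mul2,r1:7,r2:Mul1,r3:9,r4:1,r5:1
c3: issue ADD r3<-Add1 | r0:Mul2,r1:7,r2:Mul1,r3:Add1,r4:1,r5:1
c4: issue ADD r4<-Add2 | r0:Mul2,r1:7,r2:Mul1,r3:Add1,r4:Add2,r5:1
c5: CDB Mul1=2; issue MUL r3<-Mul1 | r0:Mul2,r1:7,r2:2,r3:Mul1,r4:Add2,r5:1
c6: CDB Mul2=1; issue ADD r0<-Add3 | r0:Add3,r1:7,r2:2,r3:Mul1,r4:Add2,r5:1
c7: stall | r0:Add3,r1:7,r2:2,r3:Mul1,r4:Add2,r5:1
c8: stall | r0:Add3,r1:7,r2:2,r3:Mul1,r4:Add2,r5:1
c9: CDB Add1=3; issue ADD r3<-Add1 | r0:Add3,r1:7,r2:2,r3:Add1,r4:Add2,r5:1
c10: stall | r0:Add3,r1:7,r2:2,r3:Add1,r4:Add2,r5:1
c11: stall | r0:Add3,r1:7,r2:2,r3:Add1,r4:Add2,r5:1
c12: CDB Add2=5; issue ADD r0<-Add2 | r0:Add2,r1:7,r2:2,r3:Add1,r4:5,r5:1
c13: CDB Mul1=21; stall | r0:Add2,r1:7,r2:2,r3:Add1,r4:5,r5:1
c14: stall | r0:Add2,r1:7,r2:2,r3:Add1,r4:5,r5:1
c15: CDB Add2=6; issue ADD r3<-Add2 | r0:6,r1:7,r2:2,r3:Add2,r4:5,r5:1
c16: CDB Add1=23; issue SUB r4<-Add1 | r0:6,r1:7,r2:2,r3:Add2,r4:Add1,r5:1
c17: CDB Add3=6 | r0:6,r1:7,r2:2,r3:Add2,r4:Add1,r5:1
c18: CDB Add2=7 | r0:6,r1:7,r2:2,r3:7,r4:Add1,r5:1
c19: - | r0:6,r1:7,r2:2,r3:7,r4:Add1,r5:1
c20: - | r0:6,r1:7,r2:2,r3:7,r4:Add1,r5:1
c21: CDB Add1=0 | r0:6,r1:7,r2:2,r3:7,r4:0,r5:1

STATUS = VALUE 0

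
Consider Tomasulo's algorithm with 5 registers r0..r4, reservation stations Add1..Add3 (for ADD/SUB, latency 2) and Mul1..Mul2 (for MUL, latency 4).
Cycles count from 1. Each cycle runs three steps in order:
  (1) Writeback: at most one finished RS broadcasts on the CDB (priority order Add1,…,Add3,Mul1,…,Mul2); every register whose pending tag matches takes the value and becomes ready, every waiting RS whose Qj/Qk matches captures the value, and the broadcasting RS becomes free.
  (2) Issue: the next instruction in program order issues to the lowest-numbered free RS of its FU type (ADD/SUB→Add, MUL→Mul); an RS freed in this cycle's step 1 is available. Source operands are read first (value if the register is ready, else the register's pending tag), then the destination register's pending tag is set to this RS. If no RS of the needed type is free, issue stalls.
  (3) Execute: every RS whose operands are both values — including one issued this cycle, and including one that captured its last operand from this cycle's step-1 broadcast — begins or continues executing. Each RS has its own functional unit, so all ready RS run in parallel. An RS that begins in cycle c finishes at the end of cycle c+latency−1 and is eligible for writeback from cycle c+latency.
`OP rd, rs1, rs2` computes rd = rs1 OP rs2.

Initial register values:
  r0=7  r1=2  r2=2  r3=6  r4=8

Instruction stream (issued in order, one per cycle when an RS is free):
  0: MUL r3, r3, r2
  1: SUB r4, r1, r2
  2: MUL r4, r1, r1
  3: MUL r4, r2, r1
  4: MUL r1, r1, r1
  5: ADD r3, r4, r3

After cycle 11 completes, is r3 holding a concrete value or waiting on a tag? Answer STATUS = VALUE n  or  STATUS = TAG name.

STATUS = VALUE 16

c1: issue MUL r3<-Mul1 | r0:7,r1:2,r2:2,r3:Mul1,r4:8
c2: issue SUB r4<-Add1 | r0:7,r1:2,r2:2,r3:Mul1,r4:Add1
c3: issue MUL r4<-Mul2 | r0:7,r1:2,r2:2,r3:Mul1,r4:Mul2
c4: CDB Add1=0; stall | r0:7,r1:2,r2:2,r3:Mul1,r4:Mul2
c5: CDB Mul1=12; issue MUL r4<-Mul1 | r0:7,r1:2,r2:2,r3:12,r4:Mul1
c6: stall | r0:7,r1:2,r2:2,r3:12,r4:Mul1
c7: CDB Mul2=4; issue MUL r1<-Mul2 | r0:7,r1:Mul2,r2:2,r3:12,r4:Mul1
c8: issue ADD r3<-Add1 | r0:7,r1:Mul2,r2:2,r3:Add1,r4:Mul1
c9: CDB Mul1=4 | r0:7,r1:Mul2,r2:2,r3:Add1,r4:4
c10: - | r0:7,r1:Mul2,r2:2,r3:Add1,r4:4
c11: CDB Add1=16 | r0:7,r1:Mul2,r2:2,r3:16,r4:4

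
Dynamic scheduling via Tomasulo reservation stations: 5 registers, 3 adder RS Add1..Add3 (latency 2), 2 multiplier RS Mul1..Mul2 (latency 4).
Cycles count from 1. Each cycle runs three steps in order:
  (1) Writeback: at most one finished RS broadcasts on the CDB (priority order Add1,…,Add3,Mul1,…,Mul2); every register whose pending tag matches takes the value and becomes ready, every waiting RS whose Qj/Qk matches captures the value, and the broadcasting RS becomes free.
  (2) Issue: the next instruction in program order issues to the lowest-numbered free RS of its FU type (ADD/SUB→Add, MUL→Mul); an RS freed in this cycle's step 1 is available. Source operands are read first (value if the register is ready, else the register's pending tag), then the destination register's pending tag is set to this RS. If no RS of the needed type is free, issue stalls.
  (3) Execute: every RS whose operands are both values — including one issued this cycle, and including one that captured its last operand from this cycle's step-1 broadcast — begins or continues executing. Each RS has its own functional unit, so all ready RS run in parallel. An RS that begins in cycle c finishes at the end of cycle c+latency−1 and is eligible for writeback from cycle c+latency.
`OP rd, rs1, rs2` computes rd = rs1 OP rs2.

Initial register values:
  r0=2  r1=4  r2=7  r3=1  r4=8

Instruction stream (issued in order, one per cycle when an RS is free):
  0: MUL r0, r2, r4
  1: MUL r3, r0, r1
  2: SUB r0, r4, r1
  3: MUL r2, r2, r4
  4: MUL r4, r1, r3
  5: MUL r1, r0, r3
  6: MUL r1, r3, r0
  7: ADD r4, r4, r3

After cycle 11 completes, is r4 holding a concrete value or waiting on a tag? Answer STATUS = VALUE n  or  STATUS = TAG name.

cycle 1: issue MUL r0<-Mul1 // r0:Mul1,r1:4,r2:7,r3:1,r4:8
cycle 2: issue MUL r3<-Mul2 // r0:Mul1,r1:4,r2:7,r3:Mul2,r4:8
cycle 3: issue SUB r0<-Add1 // r0:Add1,r1:4,r2:7,r3:Mul2,r4:8
cycle 4: stall // r0:Add1,r1:4,r2:7,r3:Mul2,r4:8
cycle 5: CDB Add1=4; stall // r0:4,r1:4,r2:7,r3:Mul2,r4:8
cycle 6: CDB Mul1=56; issue MUL r2<-Mul1 // r0:4,r1:4,r2:Mul1,r3:Mul2,r4:8
cycle 7: stall // r0:4,r1:4,r2:Mul1,r3:Mul2,r4:8
cycle 8: stall // r0:4,r1:4,r2:Mul1,r3:Mul2,r4:8
cycle 9: stall // r0:4,r1:4,r2:Mul1,r3:Mul2,r4:8
cycle 10: CDB Mul1=56; issue MUL r4<-Mul1 // r0:4,r1:4,r2:56,r3:Mul2,r4:Mul1
cycle 11: CDB Mul2=224; issue MUL r1<-Mul2 // r0:4,r1:Mul2,r2:56,r3:224,r4:Mul1

STATUS = TAG Mul1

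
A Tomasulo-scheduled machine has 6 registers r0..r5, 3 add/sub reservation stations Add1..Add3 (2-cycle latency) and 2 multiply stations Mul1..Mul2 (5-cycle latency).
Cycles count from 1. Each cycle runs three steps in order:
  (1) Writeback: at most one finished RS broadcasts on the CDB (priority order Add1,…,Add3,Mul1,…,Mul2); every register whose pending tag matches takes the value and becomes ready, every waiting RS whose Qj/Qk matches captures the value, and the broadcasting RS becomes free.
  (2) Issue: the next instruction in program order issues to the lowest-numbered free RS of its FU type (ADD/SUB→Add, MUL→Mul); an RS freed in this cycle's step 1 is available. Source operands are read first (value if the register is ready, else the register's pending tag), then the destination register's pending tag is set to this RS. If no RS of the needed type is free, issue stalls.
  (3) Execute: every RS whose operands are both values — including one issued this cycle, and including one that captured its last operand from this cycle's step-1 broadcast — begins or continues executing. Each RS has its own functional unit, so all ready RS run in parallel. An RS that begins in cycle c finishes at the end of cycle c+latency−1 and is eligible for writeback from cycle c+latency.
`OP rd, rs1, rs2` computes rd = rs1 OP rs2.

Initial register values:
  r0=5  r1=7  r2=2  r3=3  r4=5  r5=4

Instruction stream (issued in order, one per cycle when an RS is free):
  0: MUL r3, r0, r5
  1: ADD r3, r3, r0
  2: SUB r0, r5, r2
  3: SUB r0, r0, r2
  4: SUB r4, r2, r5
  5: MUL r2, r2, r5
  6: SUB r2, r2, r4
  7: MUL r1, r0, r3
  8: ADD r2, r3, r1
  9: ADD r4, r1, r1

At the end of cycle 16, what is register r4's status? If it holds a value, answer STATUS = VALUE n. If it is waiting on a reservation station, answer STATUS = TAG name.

cycle 1: issue MUL r3<-Mul1 // r0:5,r1:7,r2:2,r3:Mul1,r4:5,r5:4
cycle 2: issue ADD r3<-Add1 // r0:5,r1:7,r2:2,r3:Add1,r4:5,r5:4
cycle 3: issue SUB r0<-Add2 // r0:Add2,r1:7,r2:2,r3:Add1,r4:5,r5:4
cycle 4: issue SUB r0<-Add3 // r0:Add3,r1:7,r2:2,r3:Add1,r4:5,r5:4
cycle 5: CDB Add2=2; issue SUB r4<-Add2 // r0:Add3,r1:7,r2:2,r3:Add1,r4:Add2,r5:4
cycle 6: CDB Mul1=20; issue MUL r2<-Mul1 // r0:Add3,r1:7,r2:Mul1,r3:Add1,r4:Add2,r5:4
cycle 7: CDB Add2=-2; issue SUB r2<-Add2 // r0:Add3,r1:7,r2:Add2,r3:Add1,r4:-2,r5:4
cycle 8: CDB Add1=25; issue MUL r1<-Mul2 // r0:Add3,r1:Mul2,r2:Add2,r3:25,r4:-2,r5:4
cycle 9: CDB Add3=0; issue ADD r2<-Add1 // r0:0,r1:Mul2,r2:Add1,r3:25,r4:-2,r5:4
cycle 10: issue ADD r4<-Add3 // r0:0,r1:Mul2,r2:Add1,r3:25,r4:Add3,r5:4
cycle 11: CDB Mul1=8 // r0:0,r1:Mul2,r2:Add1,r3:25,r4:Add3,r5:4
cycle 12: - // r0:0,r1:Mul2,r2:Add1,r3:25,r4:Add3,r5:4
cycle 13: CDB Add2=10 // r0:0,r1:Mul2,r2:Add1,r3:25,r4:Add3,r5:4
cycle 14: CDB Mul2=0 // r0:0,r1:0,r2:Add1,r3:25,r4:Add3,r5:4
cycle 15: - // r0:0,r1:0,r2:Add1,r3:25,r4:Add3,r5:4
cycle 16: CDB Add1=25 // r0:0,r1:0,r2:25,r3:25,r4:Add3,r5:4

STATUS = TAG Add3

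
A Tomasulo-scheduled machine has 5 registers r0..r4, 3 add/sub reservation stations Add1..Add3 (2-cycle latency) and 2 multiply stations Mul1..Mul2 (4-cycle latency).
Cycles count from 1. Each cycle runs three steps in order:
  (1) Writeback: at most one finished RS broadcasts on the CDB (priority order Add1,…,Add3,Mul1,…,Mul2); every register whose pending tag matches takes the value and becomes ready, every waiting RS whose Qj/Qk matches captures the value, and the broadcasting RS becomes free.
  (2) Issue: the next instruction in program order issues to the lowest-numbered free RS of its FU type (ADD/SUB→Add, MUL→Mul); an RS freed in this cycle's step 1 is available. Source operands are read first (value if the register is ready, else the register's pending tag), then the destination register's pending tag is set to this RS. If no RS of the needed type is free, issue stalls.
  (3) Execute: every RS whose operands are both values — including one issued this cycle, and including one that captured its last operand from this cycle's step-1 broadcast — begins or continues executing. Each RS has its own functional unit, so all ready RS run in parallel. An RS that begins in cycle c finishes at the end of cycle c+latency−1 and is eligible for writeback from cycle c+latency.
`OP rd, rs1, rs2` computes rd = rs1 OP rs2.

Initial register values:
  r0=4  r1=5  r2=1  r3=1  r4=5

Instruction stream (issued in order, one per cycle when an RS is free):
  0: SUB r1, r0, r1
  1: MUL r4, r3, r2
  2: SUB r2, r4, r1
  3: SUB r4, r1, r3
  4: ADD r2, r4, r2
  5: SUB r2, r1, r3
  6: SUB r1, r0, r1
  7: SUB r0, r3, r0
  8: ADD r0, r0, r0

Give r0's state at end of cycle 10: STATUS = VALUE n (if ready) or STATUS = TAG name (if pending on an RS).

  c1: issue SUB r1<-Add1  regs: r0:4,r1:Add1,r2:1,r3:1,r4:5
  c2: issue MUL r4<-Mul1  regs: r0:4,r1:Add1,r2:1,r3:1,r4:Mul1
  c3: CDB Add1=-1; issue SUB r2<-Add1  regs: r0:4,r1:-1,r2:Add1,r3:1,r4:Mul1
  c4: issue SUB r4<-Add2  regs: r0:4,r1:-1,r2:Add1,r3:1,r4:Add2
  c5: issue ADD r2<-Add3  regs: r0:4,r1:-1,r2:Add3,r3:1,r4:Add2
  c6: CDB Add2=-2; issue SUB r2<-Add2  regs: r0:4,r1:-1,r2:Add2,r3:1,r4:-2
  c7: CDB Mul1=1; stall  regs: r0:4,r1:-1,r2:Add2,r3:1,r4:-2
  c8: CDB Add2=-2; issue SUB r1<-Add2  regs: r0:4,r1:Add2,r2:-2,r3:1,r4:-2
  c9: CDB Add1=2; issue SUB r0<-Add1  regs: r0:Add1,r1:Add2,r2:-2,r3:1,r4:-2
  c10: CDB Add2=5; issue ADD r0<-Add2  regs: r0:Add2,r1:5,r2:-2,r3:1,r4:-2

STATUS = TAG Add2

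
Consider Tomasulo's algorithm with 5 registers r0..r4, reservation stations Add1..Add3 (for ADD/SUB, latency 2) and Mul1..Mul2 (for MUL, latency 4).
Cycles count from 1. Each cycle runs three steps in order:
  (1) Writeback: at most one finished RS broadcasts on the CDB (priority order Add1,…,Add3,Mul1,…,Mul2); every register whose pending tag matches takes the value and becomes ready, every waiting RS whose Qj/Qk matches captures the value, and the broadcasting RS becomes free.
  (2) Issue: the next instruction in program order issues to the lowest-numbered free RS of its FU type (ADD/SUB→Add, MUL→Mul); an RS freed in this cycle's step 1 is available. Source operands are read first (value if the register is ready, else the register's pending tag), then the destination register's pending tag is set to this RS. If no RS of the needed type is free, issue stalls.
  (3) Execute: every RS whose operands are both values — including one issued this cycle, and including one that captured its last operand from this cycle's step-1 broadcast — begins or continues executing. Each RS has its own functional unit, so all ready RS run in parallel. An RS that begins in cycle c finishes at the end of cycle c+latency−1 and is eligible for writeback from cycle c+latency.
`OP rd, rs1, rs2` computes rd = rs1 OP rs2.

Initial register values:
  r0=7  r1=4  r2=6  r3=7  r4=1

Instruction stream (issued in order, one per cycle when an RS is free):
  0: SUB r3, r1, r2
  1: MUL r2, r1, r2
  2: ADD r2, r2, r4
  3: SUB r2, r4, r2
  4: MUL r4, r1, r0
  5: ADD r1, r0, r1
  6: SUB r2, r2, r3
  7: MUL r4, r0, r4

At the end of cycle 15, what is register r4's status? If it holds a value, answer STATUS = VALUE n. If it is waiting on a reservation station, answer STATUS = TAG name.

STATUS = VALUE 196

c1: issue SUB r3<-Add1 | r0:7,r1:4,r2:6,r3:Add1,r4:1
c2: issue MUL r2<-Mul1 | r0:7,r1:4,r2:Mul1,r3:Add1,r4:1
c3: CDB Add1=-2; issue ADD r2<-Add1 | r0:7,r1:4,r2:Add1,r3:-2,r4:1
c4: issue SUB r2<-Add2 | r0:7,r1:4,r2:Add2,r3:-2,r4:1
c5: issue MUL r4<-Mul2 | r0:7,r1:4,r2:Add2,r3:-2,r4:Mul2
c6: CDB Mul1=24; issue ADD r1<-Add3 | r0:7,r1:Add3,r2:Add2,r3:-2,r4:Mul2
c7: stall | r0:7,r1:Add3,r2:Add2,r3:-2,r4:Mul2
c8: CDB Add1=25; issue SUB r2<-Add1 | r0:7,r1:Add3,r2:Add1,r3:-2,r4:Mul2
c9: CDB Add3=11; issue MUL r4<-Mul1 | r0:7,r1:11,r2:Add1,r3:-2,r4:Mul1
c10: CDB Add2=-24 | r0:7,r1:11,r2:Add1,r3:-2,r4:Mul1
c11: CDB Mul2=28 | r0:7,r1:11,r2:Add1,r3:-2,r4:Mul1
c12: CDB Add1=-22 | r0:7,r1:11,r2:-22,r3:-2,r4:Mul1
c13: - | r0:7,r1:11,r2:-22,r3:-2,r4:Mul1
c14: - | r0:7,r1:11,r2:-22,r3:-2,r4:Mul1
c15: CDB Mul1=196 | r0:7,r1:11,r2:-22,r3:-2,r4:196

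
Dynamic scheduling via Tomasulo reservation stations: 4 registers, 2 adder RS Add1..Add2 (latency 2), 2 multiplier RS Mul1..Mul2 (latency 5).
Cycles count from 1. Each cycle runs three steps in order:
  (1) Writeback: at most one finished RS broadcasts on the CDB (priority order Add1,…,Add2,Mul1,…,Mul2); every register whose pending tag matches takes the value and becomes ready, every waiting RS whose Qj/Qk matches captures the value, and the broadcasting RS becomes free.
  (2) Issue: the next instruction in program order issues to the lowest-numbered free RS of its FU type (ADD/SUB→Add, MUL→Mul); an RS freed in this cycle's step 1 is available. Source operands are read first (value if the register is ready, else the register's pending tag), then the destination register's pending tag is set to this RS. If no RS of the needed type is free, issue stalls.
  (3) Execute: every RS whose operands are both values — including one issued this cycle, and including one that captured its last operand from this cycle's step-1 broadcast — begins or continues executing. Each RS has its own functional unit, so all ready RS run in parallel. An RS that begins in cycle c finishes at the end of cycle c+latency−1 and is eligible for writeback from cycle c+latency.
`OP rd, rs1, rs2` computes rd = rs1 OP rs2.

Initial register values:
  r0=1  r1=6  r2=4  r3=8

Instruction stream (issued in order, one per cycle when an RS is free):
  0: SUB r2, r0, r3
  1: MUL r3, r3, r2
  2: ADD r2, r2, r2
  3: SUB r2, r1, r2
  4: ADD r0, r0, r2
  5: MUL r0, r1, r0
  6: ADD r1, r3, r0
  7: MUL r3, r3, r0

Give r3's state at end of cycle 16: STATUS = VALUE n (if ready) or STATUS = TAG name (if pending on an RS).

cycle 1: issue SUB r2<-Add1 // r0:1,r1:6,r2:Add1,r3:8
cycle 2: issue MUL r3<-Mul1 // r0:1,r1:6,r2:Add1,r3:Mul1
cycle 3: CDB Add1=-7; issue ADD r2<-Add1 // r0:1,r1:6,r2:Add1,r3:Mul1
cycle 4: issue SUB r2<-Add2 // r0:1,r1:6,r2:Add2,r3:Mul1
cycle 5: CDB Add1=-14; issue ADD r0<-Add1 // r0:Add1,r1:6,r2:Add2,r3:Mul1
cycle 6: issue MUL r0<-Mul2 // r0:Mul2,r1:6,r2:Add2,r3:Mul1
cycle 7: CDB Add2=20; issue ADD r1<-Add2 // r0:Mul2,r1:Add2,r2:20,r3:Mul1
cycle 8: CDB Mul1=-56; issue MUL r3<-Mul1 // r0:Mul2,r1:Add2,r2:20,r3:Mul1
cycle 9: CDB Add1=21 // r0:Mul2,r1:Add2,r2:20,r3:Mul1
cycle 10: - // r0:Mul2,r1:Add2,r2:20,r3:Mul1
cycle 11: - // r0:Mul2,r1:Add2,r2:20,r3:Mul1
cycle 12: - // r0:Mul2,r1:Add2,r2:20,r3:Mul1
cycle 13: - // r0:Mul2,r1:Add2,r2:20,r3:Mul1
cycle 14: CDB Mul2=126 // r0:126,r1:Add2,r2:20,r3:Mul1
cycle 15: - // r0:126,r1:Add2,r2:20,r3:Mul1
cycle 16: CDB Add2=70 // r0:126,r1:70,r2:20,r3:Mul1

STATUS = TAG Mul1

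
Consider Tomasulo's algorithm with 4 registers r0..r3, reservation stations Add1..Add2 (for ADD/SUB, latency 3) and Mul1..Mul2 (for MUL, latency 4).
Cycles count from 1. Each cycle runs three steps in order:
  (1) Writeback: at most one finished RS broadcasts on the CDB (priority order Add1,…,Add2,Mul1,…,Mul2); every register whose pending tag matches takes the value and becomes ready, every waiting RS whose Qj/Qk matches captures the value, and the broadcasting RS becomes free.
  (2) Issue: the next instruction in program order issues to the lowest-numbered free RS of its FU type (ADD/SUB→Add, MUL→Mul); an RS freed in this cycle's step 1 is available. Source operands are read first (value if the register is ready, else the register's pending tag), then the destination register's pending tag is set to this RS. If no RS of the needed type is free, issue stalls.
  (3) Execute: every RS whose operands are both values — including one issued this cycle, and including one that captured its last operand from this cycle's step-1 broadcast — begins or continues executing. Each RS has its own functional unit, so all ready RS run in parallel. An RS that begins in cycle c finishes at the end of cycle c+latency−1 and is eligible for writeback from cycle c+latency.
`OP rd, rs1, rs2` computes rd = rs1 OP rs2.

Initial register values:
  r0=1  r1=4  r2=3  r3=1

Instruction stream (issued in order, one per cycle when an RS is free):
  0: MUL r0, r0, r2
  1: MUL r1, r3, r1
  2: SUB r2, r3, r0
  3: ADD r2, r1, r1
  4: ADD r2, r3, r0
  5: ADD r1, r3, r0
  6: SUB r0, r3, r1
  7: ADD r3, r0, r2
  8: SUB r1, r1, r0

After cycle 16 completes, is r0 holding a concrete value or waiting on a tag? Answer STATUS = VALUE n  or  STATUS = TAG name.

STATUS = VALUE -3

c1: issue MUL r0<-Mul1 | r0:Mul1,r1:4,r2:3,r3:1
c2: issue MUL r1<-Mul2 | r0:Mul1,r1:Mul2,r2:3,r3:1
c3: issue SUB r2<-Add1 | r0:Mul1,r1:Mul2,r2:Add1,r3:1
c4: issue ADD r2<-Add2 | r0:Mul1,r1:Mul2,r2:Add2,r3:1
c5: CDB Mul1=3; stall | r0:3,r1:Mul2,r2:Add2,r3:1
c6: CDB Mul2=4; stall | r0:3,r1:4,r2:Add2,r3:1
c7: stall | r0:3,r1:4,r2:Add2,r3:1
c8: CDB Add1=-2; issue ADD r2<-Add1 | r0:3,r1:4,r2:Add1,r3:1
c9: CDB Add2=8; issue ADD r1<-Add2 | r0:3,r1:Add2,r2:Add1,r3:1
c10: stall | r0:3,r1:Add2,r2:Add1,r3:1
c11: CDB Add1=4; issue SUB r0<-Add1 | r0:Add1,r1:Add2,r2:4,r3:1
c12: CDB Add2=4; issue ADD r3<-Add2 | r0:Add1,r1:4,r2:4,r3:Add2
c13: stall | r0:Add1,r1:4,r2:4,r3:Add2
c14: stall | r0:Add1,r1:4,r2:4,r3:Add2
c15: CDB Add1=-3; issue SUB r1<-Add1 | r0:-3,r1:Add1,r2:4,r3:Add2
c16: - | r0:-3,r1:Add1,r2:4,r3:Add2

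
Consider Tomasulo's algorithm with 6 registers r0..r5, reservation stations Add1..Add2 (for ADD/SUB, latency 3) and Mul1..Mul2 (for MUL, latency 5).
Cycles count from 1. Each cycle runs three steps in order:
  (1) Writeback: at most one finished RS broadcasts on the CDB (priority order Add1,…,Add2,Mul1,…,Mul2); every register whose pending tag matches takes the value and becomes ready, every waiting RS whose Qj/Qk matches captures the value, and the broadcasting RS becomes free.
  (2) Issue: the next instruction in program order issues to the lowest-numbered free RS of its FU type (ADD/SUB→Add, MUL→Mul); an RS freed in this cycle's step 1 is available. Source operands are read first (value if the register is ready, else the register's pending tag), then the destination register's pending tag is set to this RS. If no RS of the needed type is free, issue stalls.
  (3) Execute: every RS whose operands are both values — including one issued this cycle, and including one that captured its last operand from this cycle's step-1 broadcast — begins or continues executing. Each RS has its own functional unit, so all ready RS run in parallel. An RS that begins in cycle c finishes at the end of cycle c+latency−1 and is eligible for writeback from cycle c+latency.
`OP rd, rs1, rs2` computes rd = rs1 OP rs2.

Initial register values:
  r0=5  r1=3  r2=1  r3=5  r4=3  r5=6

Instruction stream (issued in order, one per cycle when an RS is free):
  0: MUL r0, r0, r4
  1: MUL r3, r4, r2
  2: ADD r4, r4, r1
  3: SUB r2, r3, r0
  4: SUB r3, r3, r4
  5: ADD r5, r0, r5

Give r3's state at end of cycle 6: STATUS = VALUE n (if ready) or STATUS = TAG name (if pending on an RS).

STATUS = TAG Add1

cycle 1: issue MUL r0<-Mul1 // r0:Mul1,r1:3,r2:1,r3:5,r4:3,r5:6
cycle 2: issue MUL r3<-Mul2 // r0:Mul1,r1:3,r2:1,r3:Mul2,r4:3,r5:6
cycle 3: issue ADD r4<-Add1 // r0:Mul1,r1:3,r2:1,r3:Mul2,r4:Add1,r5:6
cycle 4: issue SUB r2<-Add2 // r0:Mul1,r1:3,r2:Add2,r3:Mul2,r4:Add1,r5:6
cycle 5: stall // r0:Mul1,r1:3,r2:Add2,r3:Mul2,r4:Add1,r5:6
cycle 6: CDB Add1=6; issue SUB r3<-Add1 // r0:Mul1,r1:3,r2:Add2,r3:Add1,r4:6,r5:6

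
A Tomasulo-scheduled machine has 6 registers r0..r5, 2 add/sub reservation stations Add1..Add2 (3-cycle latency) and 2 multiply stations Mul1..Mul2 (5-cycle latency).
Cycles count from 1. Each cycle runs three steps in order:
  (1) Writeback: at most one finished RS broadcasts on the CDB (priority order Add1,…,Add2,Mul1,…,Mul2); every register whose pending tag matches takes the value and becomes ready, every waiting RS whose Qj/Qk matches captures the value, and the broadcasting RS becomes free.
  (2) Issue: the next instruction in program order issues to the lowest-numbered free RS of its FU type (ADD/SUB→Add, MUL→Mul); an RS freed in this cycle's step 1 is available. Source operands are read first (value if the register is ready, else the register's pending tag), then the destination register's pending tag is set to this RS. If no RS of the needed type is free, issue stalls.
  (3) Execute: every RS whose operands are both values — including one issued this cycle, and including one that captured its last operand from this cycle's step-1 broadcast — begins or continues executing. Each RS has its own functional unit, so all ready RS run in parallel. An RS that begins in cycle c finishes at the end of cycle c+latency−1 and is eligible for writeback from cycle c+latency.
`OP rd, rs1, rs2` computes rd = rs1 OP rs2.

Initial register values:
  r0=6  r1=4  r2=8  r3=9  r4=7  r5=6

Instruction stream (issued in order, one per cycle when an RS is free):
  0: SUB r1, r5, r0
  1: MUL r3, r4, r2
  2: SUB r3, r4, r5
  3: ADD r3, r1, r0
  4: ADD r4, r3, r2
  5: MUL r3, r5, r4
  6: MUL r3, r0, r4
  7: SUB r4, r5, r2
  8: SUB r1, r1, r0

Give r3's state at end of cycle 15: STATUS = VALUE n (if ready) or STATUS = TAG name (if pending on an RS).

STATUS = VALUE 84

cycle 1: issue SUB r1<-Add1 // r0:6,r1:Add1,r2:8,r3:9,r4:7,r5:6
cycle 2: issue MUL r3<-Mul1 // r0:6,r1:Add1,r2:8,r3:Mul1,r4:7,r5:6
cycle 3: issue SUB r3<-Add2 // r0:6,r1:Add1,r2:8,r3:Add2,r4:7,r5:6
cycle 4: CDB Add1=0; issue ADD r3<-Add1 // r0:6,r1:0,r2:8,r3:Add1,r4:7,r5:6
cycle 5: stall // r0:6,r1:0,r2:8,r3:Add1,r4:7,r5:6
cycle 6: CDB Add2=1; issue ADD r4<-Add2 // r0:6,r1:0,r2:8,r3:Add1,r4:Add2,r5:6
cycle 7: CDB Add1=6; issue MUL r3<-Mul2 // r0:6,r1:0,r2:8,r3:Mul2,r4:Add2,r5:6
cycle 8: CDB Mul1=56; issue MUL r3<-Mul1 // r0:6,r1:0,r2:8,r3:Mul1,r4:Add2,r5:6
cycle 9: issue SUB r4<-Add1 // r0:6,r1:0,r2:8,r3:Mul1,r4:Add1,r5:6
cycle 10: CDB Add2=14; issue SUB r1<-Add2 // r0:6,r1:Add2,r2:8,r3:Mul1,r4:Add1,r5:6
cycle 11: - // r0:6,r1:Add2,r2:8,r3:Mul1,r4:Add1,r5:6
cycle 12: CDB Add1=-2 // r0:6,r1:Add2,r2:8,r3:Mul1,r4:-2,r5:6
cycle 13: CDB Add2=-6 // r0:6,r1:-6,r2:8,r3:Mul1,r4:-2,r5:6
cycle 14: - // r0:6,r1:-6,r2:8,r3:Mul1,r4:-2,r5:6
cycle 15: CDB Mul1=84 // r0:6,r1:-6,r2:8,r3:84,r4:-2,r5:6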